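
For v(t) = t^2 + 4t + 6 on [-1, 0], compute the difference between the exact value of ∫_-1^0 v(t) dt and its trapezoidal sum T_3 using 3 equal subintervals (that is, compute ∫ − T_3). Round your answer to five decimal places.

-0.01852

Exact integral: ∫_-1^0 v(t) dt ≈ 4.3333333.
T_3 ≈ 4.3518519.
Error ≈ 4.3333333 − 4.3518519 ≈ -0.01852.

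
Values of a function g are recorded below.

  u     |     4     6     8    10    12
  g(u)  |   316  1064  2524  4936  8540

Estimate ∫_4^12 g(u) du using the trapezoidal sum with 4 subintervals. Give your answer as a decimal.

Δu = 2.
T_4 = (2/2)·[316 + 2·1064 + 2·2524 + 2·4936 + 8540] = 25904.

25904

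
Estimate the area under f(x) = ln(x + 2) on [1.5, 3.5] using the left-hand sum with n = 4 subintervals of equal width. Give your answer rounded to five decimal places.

2.87629

Δx = (3.5 − 1.5)/4 = 0.5.
Left endpoints: 1.5, 2, 2.5, 3.
f(1.5) ≈ 1.25276, f(2) ≈ 1.38629, f(2.5) ≈ 1.50408, f(3) ≈ 1.60944.
Sum = Δx · [f(1.5) + f(2) + f(2.5) + f(3)].
Sum ≈ 2.87629.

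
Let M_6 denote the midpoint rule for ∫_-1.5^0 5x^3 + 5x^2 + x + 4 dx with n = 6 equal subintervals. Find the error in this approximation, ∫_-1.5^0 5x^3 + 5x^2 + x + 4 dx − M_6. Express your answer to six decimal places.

Exact integral: ∫_-1.5^0 f(x) dx = 4.171875.
M_6 ≈ 4.22070312.
Error ≈ 4.171875 − 4.22070312 ≈ -0.048828.

-0.048828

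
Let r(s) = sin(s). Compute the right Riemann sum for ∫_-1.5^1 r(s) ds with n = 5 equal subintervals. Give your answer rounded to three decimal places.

Δs = (1 − (-1.5))/5 = 0.5.
Right endpoints: -1, -0.5, 0, 0.5, 1.
r(-1) ≈ -0.841, r(-0.5) ≈ -0.479, r(0) ≈ 0.000, r(0.5) ≈ 0.479, r(1) ≈ 0.841.
Sum = Δs · [r(-1) + r(-0.5) + r(0) + r(0.5) + r(1)].
Sum ≈ 0.000.

0.000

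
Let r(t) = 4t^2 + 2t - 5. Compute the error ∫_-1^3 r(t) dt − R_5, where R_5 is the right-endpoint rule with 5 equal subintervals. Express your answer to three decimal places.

Exact integral: ∫_-1^3 r(t) dt ≈ 25.33333.
R_5 = 43.04.
Error ≈ 25.33333 − 43.04 ≈ -17.707.

-17.707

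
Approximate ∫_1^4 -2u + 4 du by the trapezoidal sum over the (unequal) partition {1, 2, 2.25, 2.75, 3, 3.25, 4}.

Subinterval widths: 1, 0.25, 0.5, 0.25, 0.25, 0.75.
f(1) = 2, f(2) = 0, f(2.25) = -0.5, f(2.75) = -1.5, f(3) = -2, f(3.25) = -2.5, f(4) = -4.
On each subinterval the trapezoid contributes (Δu_i/2)·[f(u_{i-1}) + f(u_i)].
Sum = -3.

-3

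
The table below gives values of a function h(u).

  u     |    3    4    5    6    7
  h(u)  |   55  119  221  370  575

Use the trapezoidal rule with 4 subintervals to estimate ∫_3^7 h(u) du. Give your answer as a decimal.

1025

Δu = 1.
T_4 = (1/2)·[55 + 2·119 + 2·221 + 2·370 + 575] = 1025.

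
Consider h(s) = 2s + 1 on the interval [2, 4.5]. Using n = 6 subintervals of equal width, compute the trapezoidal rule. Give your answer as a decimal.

Δs = (4.5 − 2)/6 = 5/12.
h(2) = 5, h(29/12) = 35/6, h(17/6) = 20/3, h(3.25) = 7.5, h(11/3) = 25/3, h(49/12) = 55/6, h(4.5) = 10.
T_6 = (Δs/2)·[h(s_0) + 2h(s_1) + ... + 2h(s_{5}) + h(s_6)].
Sum = 18.75.

18.75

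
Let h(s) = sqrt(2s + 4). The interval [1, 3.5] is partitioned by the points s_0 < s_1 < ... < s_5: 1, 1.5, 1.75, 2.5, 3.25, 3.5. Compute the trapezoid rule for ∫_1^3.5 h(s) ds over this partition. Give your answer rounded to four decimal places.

7.2586

Subinterval widths: 0.5, 0.25, 0.75, 0.75, 0.25.
h(1) ≈ 2.4495, h(1.5) ≈ 2.6458, h(1.75) ≈ 2.7386, h(2.5) ≈ 3.0000, h(3.25) ≈ 3.2404, h(3.5) ≈ 3.3166.
On each subinterval the trapezoid contributes (Δs_i/2)·[h(s_{i-1}) + h(s_i)].
Sum ≈ 7.2586.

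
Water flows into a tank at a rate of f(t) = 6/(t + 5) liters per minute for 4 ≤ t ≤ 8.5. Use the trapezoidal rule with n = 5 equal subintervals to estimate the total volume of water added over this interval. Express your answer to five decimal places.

2.43556

Δt = (8.5 − 4)/5 = 0.9.
f(4) = 2/3, f(4.9) = 20/33, f(5.8) = 5/9, f(6.7) = 20/39, f(7.6) = 10/21, f(8.5) = 4/9.
T_5 = (Δt/2)·[f(t_0) + 2f(t_1) + ... + 2f(t_{4}) + f(t_5)].
Sum ≈ 2.43556.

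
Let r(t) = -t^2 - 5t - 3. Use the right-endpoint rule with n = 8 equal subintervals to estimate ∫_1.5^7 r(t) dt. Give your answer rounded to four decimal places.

Δt = (7 − 1.5)/8 = 0.6875.
Right endpoints: 2.1875, 2.875, 3.5625, 4.25, 4.9375, 5.625, 6.3125, 7.
r(2.1875) = -18.72265625, r(2.875) = -25.640625, r(3.5625) = -33.50390625, r(4.25) = -42.3125, r(4.9375) = -52.06640625, r(5.625) = -62.765625, r(6.3125) = -74.41015625, r(7) = -87.
Sum = Δt · [r(2.1875) + r(2.875) + r(3.5625) + ...].
Sum ≈ -272.5400.

-272.5400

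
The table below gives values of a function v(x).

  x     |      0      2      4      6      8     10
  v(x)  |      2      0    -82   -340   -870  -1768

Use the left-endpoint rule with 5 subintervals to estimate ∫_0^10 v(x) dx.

-2580

Δx = 2.
Sum = 2·[2 + 0 + (-82) + (-340) + (-870)] = -2580.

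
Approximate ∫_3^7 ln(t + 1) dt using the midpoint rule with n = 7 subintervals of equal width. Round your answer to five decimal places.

7.09205

Δt = (7 − 3)/7 = 4/7.
Midpoints: 23/7, 27/7, 31/7, 5, 39/7, 43/7, 47/7.
f(23/7) ≈ 1.45529, f(27/7) ≈ 1.58045, f(31/7) ≈ 1.69168, f(5) ≈ 1.79176, f(39/7) ≈ 1.88273, f(43/7) ≈ 1.96611, f(47/7) ≈ 2.04307.
Sum = Δt · [f(23/7) + f(27/7) + f(31/7) + ...].
Sum ≈ 7.09205.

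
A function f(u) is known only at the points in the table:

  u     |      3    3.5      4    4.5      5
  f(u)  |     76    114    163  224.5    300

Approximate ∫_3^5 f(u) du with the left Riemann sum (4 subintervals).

Δu = 0.5.
Sum = 0.5·[76 + 114 + 163 + 224.5] = 288.75.

288.75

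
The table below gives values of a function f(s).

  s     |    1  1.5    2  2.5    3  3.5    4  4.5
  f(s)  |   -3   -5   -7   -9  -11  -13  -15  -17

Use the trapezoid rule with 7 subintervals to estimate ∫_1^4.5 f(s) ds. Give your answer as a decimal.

Δs = 0.5.
T_7 = (0.5/2)·[(-3) + 2·(-5) + 2·(-7) + 2·(-9) + 2·(-11) + 2·(-13) + 2·(-15) + (-17)] = -35.

-35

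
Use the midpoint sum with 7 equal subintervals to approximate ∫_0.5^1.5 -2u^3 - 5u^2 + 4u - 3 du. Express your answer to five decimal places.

Δu = (1.5 − 0.5)/7 = 1/7.
Midpoints: 4/7, 5/7, 6/7, 1, 8/7, 9/7, 10/7.
f(4/7) = -933/343, f(5/7) = -1174/343, f(6/7) = -1545/343, f(1) = -6, f(8/7) = -2725/343, f(9/7) = -3558/343, f(10/7) = -4569/343.
Sum = Δu · [f(4/7) + f(5/7) + f(6/7) + ...].
Sum ≈ -6.89796.

-6.89796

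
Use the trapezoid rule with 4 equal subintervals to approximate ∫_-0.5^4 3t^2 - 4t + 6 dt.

Δt = (4 − (-0.5))/4 = 1.125.
f(-0.5) = 8.75, f(0.625) = 4.671875, f(1.75) = 8.1875, f(2.875) = 19.296875, f(4) = 38.
T_4 = (Δt/2)·[f(t_0) + 2f(t_1) + 2f(t_2) + 2f(t_3) + f(t_4)].
Sum = 62.47265625.

62.47265625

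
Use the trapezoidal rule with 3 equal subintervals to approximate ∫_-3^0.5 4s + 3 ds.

Δs = (0.5 − (-3))/3 = 7/6.
f(-3) = -9, f(-11/6) = -13/3, f(-2/3) = 1/3, f(0.5) = 5.
T_3 = (Δs/2)·[f(s_0) + 2f(s_1) + 2f(s_2) + f(s_3)].
Sum = -7.

-7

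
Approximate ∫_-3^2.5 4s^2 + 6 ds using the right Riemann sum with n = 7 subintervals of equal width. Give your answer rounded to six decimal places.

Δs = (2.5 − (-3))/7 = 11/14.
Right endpoints: -31/14, -10/7, -9/14, 1/7, 13/14, 12/7, 2.5.
f(-31/14) = 1255/49, f(-10/7) = 694/49, f(-9/14) = 375/49, f(1/7) = 298/49, f(13/14) = 463/49, f(12/7) = 870/49, f(2.5) = 31.
Sum = Δs · [f(-31/14) + f(-10/7) + f(-9/14) + ...].
Sum ≈ 87.775510.

87.775510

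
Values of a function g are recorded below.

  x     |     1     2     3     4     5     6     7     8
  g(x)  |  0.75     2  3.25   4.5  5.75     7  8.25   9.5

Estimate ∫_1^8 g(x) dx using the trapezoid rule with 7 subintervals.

35.875

Δx = 1.
T_7 = (1/2)·[0.75 + 2·2 + 2·3.25 + 2·4.5 + 2·5.75 + 2·7 + 2·8.25 + 9.5] = 35.875.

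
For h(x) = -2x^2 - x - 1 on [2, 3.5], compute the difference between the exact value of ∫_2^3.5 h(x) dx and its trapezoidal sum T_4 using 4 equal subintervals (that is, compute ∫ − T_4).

Exact integral: ∫_2^3.5 h(x) dx = -28.875.
T_4 = -28.9453125.
Error = -28.875 − (-28.9453125) = 0.0703125.

0.0703125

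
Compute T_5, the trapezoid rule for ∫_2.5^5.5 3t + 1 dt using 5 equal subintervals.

39

Δt = (5.5 − 2.5)/5 = 0.6.
f(2.5) = 8.5, f(3.1) = 10.3, f(3.7) = 12.1, f(4.3) = 13.9, f(4.9) = 15.7, f(5.5) = 17.5.
T_5 = (Δt/2)·[f(t_0) + 2f(t_1) + ... + 2f(t_{4}) + f(t_5)].
Sum = 39.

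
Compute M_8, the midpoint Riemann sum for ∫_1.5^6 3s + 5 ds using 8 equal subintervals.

Δs = (6 − 1.5)/8 = 0.5625.
Midpoints: 1.78125, 2.34375, 2.90625, 3.46875, 4.03125, 4.59375, 5.15625, 5.71875.
f(1.78125) = 10.34375, f(2.34375) = 12.03125, f(2.90625) = 13.71875, f(3.46875) = 15.40625, f(4.03125) = 17.09375, f(4.59375) = 18.78125, f(5.15625) = 20.46875, f(5.71875) = 22.15625.
Sum = Δs · [f(1.78125) + f(2.34375) + f(2.90625) + ...].
Sum = 73.125.

73.125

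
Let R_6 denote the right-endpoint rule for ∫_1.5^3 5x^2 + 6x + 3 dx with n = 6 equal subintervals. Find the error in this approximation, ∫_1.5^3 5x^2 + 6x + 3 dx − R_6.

-5.421875

Exact integral: ∫_1.5^3 f(x) dx = 64.125.
R_6 = 69.546875.
Error = 64.125 − 69.546875 = -5.421875.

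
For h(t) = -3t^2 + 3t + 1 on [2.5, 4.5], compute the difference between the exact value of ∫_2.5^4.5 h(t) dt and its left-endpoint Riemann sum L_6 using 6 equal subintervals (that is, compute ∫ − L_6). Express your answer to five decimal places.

Exact integral: ∫_2.5^4.5 h(t) dt = -52.5.
L_6 ≈ -46.6111111.
Error ≈ -52.5 − (-46.6111111) ≈ -5.88889.

-5.88889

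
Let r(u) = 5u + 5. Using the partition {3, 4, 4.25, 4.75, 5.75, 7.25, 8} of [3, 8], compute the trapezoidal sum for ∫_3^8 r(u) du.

Subinterval widths: 1, 0.25, 0.5, 1, 1.5, 0.75.
r(3) = 20, r(4) = 25, r(4.25) = 26.25, r(4.75) = 28.75, r(5.75) = 33.75, r(7.25) = 41.25, r(8) = 45.
On each subinterval the trapezoid contributes (Δu_i/2)·[r(u_{i-1}) + r(u_i)].
Sum = 162.5.

162.5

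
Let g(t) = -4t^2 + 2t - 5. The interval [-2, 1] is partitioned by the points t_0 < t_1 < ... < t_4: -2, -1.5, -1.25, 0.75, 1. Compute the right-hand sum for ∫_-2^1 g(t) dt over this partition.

-25.1875

Subinterval widths: 0.5, 0.25, 2, 0.25.
Right endpoints: -1.5, -1.25, 0.75, 1.
g(-1.5) = -17, g(-1.25) = -13.75, g(0.75) = -5.75, g(1) = -7.
Sum = Σ Δt_i · g(t_i).
Sum = -25.1875.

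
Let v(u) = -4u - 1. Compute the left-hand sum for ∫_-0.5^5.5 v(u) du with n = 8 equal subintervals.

Δu = (5.5 − (-0.5))/8 = 0.75.
Left endpoints: -0.5, 0.25, 1, 1.75, 2.5, 3.25, 4, 4.75.
v(-0.5) = 1, v(0.25) = -2, v(1) = -5, v(1.75) = -8, v(2.5) = -11, v(3.25) = -14, v(4) = -17, v(4.75) = -20.
Sum = Δu · [v(-0.5) + v(0.25) + v(1) + ...].
Sum = -57.

-57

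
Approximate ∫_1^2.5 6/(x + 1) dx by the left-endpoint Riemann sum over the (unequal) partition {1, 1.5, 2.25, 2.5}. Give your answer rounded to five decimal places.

3.76154

Subinterval widths: 0.5, 0.75, 0.25.
Left endpoints: 1, 1.5, 2.25.
f(1) = 3, f(1.5) = 2.4, f(2.25) = 24/13.
Sum = Σ Δx_i · f(x_i).
Sum ≈ 3.76154.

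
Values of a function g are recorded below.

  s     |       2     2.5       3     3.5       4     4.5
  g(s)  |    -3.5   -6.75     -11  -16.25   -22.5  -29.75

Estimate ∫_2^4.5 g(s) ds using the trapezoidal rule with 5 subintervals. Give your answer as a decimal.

-36.5625

Δs = 0.5.
T_5 = (0.5/2)·[(-3.5) + 2·(-6.75) + 2·(-11) + 2·(-16.25) + 2·(-22.5) + (-29.75)] = -36.5625.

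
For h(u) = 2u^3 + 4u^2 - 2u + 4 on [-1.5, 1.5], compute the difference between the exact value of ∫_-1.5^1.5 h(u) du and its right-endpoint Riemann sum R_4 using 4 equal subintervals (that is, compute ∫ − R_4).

-3.9375

Exact integral: ∫_-1.5^1.5 h(u) du = 21.
R_4 = 24.9375.
Error = 21 − 24.9375 = -3.9375.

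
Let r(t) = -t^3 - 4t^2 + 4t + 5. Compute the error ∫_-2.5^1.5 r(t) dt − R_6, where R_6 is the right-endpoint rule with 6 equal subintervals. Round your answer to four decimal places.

Exact integral: ∫_-2.5^1.5 r(t) dt ≈ -4.833333.
R_6 ≈ -1.240741.
Error ≈ -4.833333 − (-1.240741) ≈ -3.5926.

-3.5926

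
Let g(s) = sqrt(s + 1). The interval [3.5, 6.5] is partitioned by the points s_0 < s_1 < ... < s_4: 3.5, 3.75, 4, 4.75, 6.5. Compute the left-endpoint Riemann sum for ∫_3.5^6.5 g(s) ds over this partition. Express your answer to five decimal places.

Subinterval widths: 0.25, 0.25, 0.75, 1.75.
Left endpoints: 3.5, 3.75, 4, 4.75.
g(3.5) ≈ 2.12132, g(3.75) ≈ 2.17945, g(4) ≈ 2.23607, g(4.75) ≈ 2.39792.
Sum = Σ Δs_i · g(s_i).
Sum ≈ 6.94860.

6.94860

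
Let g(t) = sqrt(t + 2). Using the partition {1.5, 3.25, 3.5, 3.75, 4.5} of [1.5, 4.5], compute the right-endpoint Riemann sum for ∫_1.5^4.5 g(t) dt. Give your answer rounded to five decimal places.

7.10767

Subinterval widths: 1.75, 0.25, 0.25, 0.75.
Right endpoints: 3.25, 3.5, 3.75, 4.5.
g(3.25) ≈ 2.29129, g(3.5) ≈ 2.34521, g(3.75) ≈ 2.39792, g(4.5) ≈ 2.54951.
Sum = Σ Δt_i · g(t_i).
Sum ≈ 7.10767.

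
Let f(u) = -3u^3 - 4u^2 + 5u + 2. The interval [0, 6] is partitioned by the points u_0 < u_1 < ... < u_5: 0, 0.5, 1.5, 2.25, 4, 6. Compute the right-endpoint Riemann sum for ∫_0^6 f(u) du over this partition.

Subinterval widths: 0.5, 1, 0.75, 1.75, 2.
Right endpoints: 0.5, 1.5, 2.25, 4, 6.
f(0.5) = 3.125, f(1.5) = -9.625, f(2.25) = -41.171875, f(4) = -234, f(6) = -760.
Sum = Σ Δu_i · f(u_i).
Sum = -1968.44140625.

-1968.44140625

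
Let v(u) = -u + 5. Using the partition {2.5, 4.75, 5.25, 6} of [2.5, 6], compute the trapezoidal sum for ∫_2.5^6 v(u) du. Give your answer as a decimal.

2.625

Subinterval widths: 2.25, 0.5, 0.75.
v(2.5) = 2.5, v(4.75) = 0.25, v(5.25) = -0.25, v(6) = -1.
On each subinterval the trapezoid contributes (Δu_i/2)·[v(u_{i-1}) + v(u_i)].
Sum = 2.625.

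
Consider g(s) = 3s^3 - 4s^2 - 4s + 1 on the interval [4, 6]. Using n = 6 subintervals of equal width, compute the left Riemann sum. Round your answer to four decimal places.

479.5185

Δs = (6 − 4)/6 = 1/3.
Left endpoints: 4, 13/3, 14/3, 5, 16/3, 17/3.
g(4) = 113, g(13/3) = 458/3, g(14/3) = 1801/9, g(5) = 256, g(16/3) = 321, g(17/3) = 3562/9.
Sum = Δs · [g(4) + g(13/3) + g(14/3) + ...].
Sum ≈ 479.5185.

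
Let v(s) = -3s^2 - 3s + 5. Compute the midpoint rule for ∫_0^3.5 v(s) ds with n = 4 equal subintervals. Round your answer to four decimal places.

-43.0801

Δs = (3.5 − 0)/4 = 0.875.
Midpoints: 0.4375, 1.3125, 2.1875, 3.0625.
v(0.4375) = 3.11328125, v(1.3125) = -4.10546875, v(2.1875) = -15.91796875, v(3.0625) = -32.32421875.
Sum = Δs · [v(0.4375) + v(1.3125) + v(2.1875) + v(3.0625)].
Sum ≈ -43.0801.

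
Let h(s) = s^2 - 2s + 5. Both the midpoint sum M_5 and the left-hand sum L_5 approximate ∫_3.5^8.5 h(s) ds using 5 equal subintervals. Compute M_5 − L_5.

M_5 = 155.
L_5 = 131.25.
M_5 − L_5 = 23.75.

23.75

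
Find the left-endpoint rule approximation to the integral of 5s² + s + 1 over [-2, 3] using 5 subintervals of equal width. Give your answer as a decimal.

55

Δs = (3 − (-2))/5 = 1.
Left endpoints: -2, -1, 0, 1, 2.
f(-2) = 19, f(-1) = 5, f(0) = 1, f(1) = 7, f(2) = 23.
Sum = Δs · [f(-2) + f(-1) + f(0) + f(1) + f(2)].
Sum = 55.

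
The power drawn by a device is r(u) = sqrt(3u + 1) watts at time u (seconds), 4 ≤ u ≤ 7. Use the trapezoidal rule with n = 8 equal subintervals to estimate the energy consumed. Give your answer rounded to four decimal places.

12.5138

Δu = (7 − 4)/8 = 0.375.
r(4) ≈ 3.6056, r(4.375) ≈ 3.7583, r(4.75) ≈ 3.9051, r(5.125) ≈ 4.0466, r(5.5) ≈ 4.1833, r(5.875) ≈ 4.3157, r(6.25) ≈ 4.4441, r(6.625) ≈ 4.5689, r(7) ≈ 4.6904.
T_8 = (Δu/2)·[r(u_0) + 2r(u_1) + ... + 2r(u_{7}) + r(u_8)].
Sum ≈ 12.5138.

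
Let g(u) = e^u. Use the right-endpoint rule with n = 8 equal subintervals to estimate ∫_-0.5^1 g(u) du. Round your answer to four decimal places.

2.3159

Δu = (1 − (-0.5))/8 = 0.1875.
Right endpoints: -0.3125, -0.125, 0.0625, 0.25, 0.4375, 0.625, 0.8125, 1.
g(-0.3125) ≈ 0.7316, g(-0.125) ≈ 0.8825, g(0.0625) ≈ 1.0645, g(0.25) ≈ 1.2840, g(0.4375) ≈ 1.5488, g(0.625) ≈ 1.8682, g(0.8125) ≈ 2.2535, g(1) ≈ 2.7183.
Sum = Δu · [g(-0.3125) + g(-0.125) + g(0.0625) + ...].
Sum ≈ 2.3159.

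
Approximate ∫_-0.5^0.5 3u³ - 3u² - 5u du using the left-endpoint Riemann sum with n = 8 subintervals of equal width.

Δu = (0.5 − (-0.5))/8 = 0.125.
Left endpoints: -0.5, -0.375, -0.25, -0.125, 0, 0.125, 0.25, 0.375.
f(-0.5) = 1.375, f(-0.375) = 663/512, f(-0.25) = 1.015625, f(-0.125) = 293/512, f(0) = 0, f(0.125) = -341/512, f(0.25) = -1.390625, f(0.375) = -1095/512.
Sum = Δu · [f(-0.5) + f(-0.375) + f(-0.25) + ...].
Sum = 0.0078125.

0.0078125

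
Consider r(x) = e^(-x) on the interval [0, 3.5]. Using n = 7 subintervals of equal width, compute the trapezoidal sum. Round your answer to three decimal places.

0.990

Δx = (3.5 − 0)/7 = 0.5.
r(0) ≈ 1.000, r(0.5) ≈ 0.607, r(1) ≈ 0.368, r(1.5) ≈ 0.223, r(2) ≈ 0.135, r(2.5) ≈ 0.082, r(3) ≈ 0.050, r(3.5) ≈ 0.030.
T_7 = (Δx/2)·[r(x_0) + 2r(x_1) + ... + 2r(x_{6}) + r(x_7)].
Sum ≈ 0.990.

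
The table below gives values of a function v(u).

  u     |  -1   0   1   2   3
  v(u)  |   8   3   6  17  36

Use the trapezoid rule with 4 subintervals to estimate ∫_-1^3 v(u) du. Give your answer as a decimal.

Δu = 1.
T_4 = (1/2)·[8 + 2·3 + 2·6 + 2·17 + 36] = 48.

48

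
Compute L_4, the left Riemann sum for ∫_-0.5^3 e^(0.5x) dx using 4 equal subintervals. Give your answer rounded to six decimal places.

Δx = (3 − (-0.5))/4 = 0.875.
Left endpoints: -0.5, 0.375, 1.25, 2.125.
f(-0.5) ≈ 0.778801, f(0.375) ≈ 1.206230, f(1.25) ≈ 1.868246, f(2.125) ≈ 2.893596.
Sum = Δx · [f(-0.5) + f(0.375) + f(1.25) + f(2.125)].
Sum ≈ 5.903514.

5.903514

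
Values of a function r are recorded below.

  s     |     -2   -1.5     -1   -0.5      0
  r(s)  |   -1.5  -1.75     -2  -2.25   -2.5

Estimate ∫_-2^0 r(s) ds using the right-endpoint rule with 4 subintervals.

Δs = 0.5.
Sum = 0.5·[(-1.75) + (-2) + (-2.25) + (-2.5)] = -4.25.

-4.25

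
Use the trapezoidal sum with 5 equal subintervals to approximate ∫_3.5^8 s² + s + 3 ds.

Δs = (8 − 3.5)/5 = 0.9.
f(3.5) = 18.75, f(4.4) = 26.76, f(5.3) = 36.39, f(6.2) = 47.64, f(7.1) = 60.51, f(8) = 75.
T_5 = (Δs/2)·[f(s_0) + 2f(s_1) + ... + 2f(s_{4}) + f(s_5)].
Sum = 196.3575.

196.3575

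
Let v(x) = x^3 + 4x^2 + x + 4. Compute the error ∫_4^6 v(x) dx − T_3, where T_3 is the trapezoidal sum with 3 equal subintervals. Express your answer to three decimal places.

Exact integral: ∫_4^6 v(x) dx ≈ 480.66667.
T_3 ≈ 483.48148.
Error ≈ 480.66667 − 483.48148 ≈ -2.815.

-2.815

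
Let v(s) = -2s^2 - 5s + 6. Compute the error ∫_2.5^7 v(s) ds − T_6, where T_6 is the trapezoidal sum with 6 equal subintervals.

Exact integral: ∫_2.5^7 v(s) ds = -298.125.
T_6 = -298.96875.
Error = -298.125 − (-298.96875) = 0.84375.

0.84375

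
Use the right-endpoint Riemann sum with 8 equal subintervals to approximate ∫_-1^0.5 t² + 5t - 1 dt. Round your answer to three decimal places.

-2.358

Δt = (0.5 − (-1))/8 = 0.1875.
Right endpoints: -0.8125, -0.625, -0.4375, -0.25, -0.0625, 0.125, 0.3125, 0.5.
f(-0.8125) = -4.40234375, f(-0.625) = -3.734375, f(-0.4375) = -2.99609375, f(-0.25) = -2.1875, f(-0.0625) = -1.30859375, f(0.125) = -0.359375, f(0.3125) = 0.66015625, f(0.5) = 1.75.
Sum = Δt · [f(-0.8125) + f(-0.625) + f(-0.4375) + ...].
Sum ≈ -2.358.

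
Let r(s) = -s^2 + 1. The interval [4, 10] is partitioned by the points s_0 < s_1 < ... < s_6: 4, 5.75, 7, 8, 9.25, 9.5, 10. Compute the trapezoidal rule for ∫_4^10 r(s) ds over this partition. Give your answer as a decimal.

Subinterval widths: 1.75, 1.25, 1, 1.25, 0.25, 0.5.
r(4) = -15, r(5.75) = -32.0625, r(7) = -48, r(8) = -63, r(9.25) = -84.5625, r(9.5) = -89.25, r(10) = -99.
On each subinterval the trapezoid contributes (Δs_i/2)·[r(s_{i-1}) + r(s_i)].
Sum = -307.734375.

-307.734375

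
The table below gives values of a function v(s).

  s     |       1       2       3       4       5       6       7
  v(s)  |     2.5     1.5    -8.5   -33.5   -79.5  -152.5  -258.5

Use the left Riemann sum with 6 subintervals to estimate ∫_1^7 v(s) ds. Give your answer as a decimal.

-270

Δs = 1.
Sum = 1·[2.5 + 1.5 + (-8.5) + (-33.5) + (-79.5) + (-152.5)] = -270.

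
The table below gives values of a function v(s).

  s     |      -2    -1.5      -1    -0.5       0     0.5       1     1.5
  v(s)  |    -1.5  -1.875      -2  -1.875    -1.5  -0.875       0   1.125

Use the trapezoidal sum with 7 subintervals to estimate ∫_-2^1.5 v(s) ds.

-4.15625

Δs = 0.5.
T_7 = (0.5/2)·[(-1.5) + 2·(-1.875) + 2·(-2) + 2·(-1.875) + 2·(-1.5) + 2·(-0.875) + 2·0 + 1.125] = -4.15625.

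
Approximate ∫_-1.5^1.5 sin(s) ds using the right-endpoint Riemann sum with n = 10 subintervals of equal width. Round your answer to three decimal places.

Δs = (1.5 − (-1.5))/10 = 0.3.
Right endpoints: -1.2, -0.9, -0.6, -0.3, 0, 0.3, 0.6, 0.9, 1.2, 1.5.
f(-1.2) ≈ -0.932, f(-0.9) ≈ -0.783, f(-0.6) ≈ -0.565, f(-0.3) ≈ -0.296, f(0) ≈ 0.000, f(0.3) ≈ 0.296, f(0.6) ≈ 0.565, f(0.9) ≈ 0.783, f(1.2) ≈ 0.932, f(1.5) ≈ 0.997.
Sum = Δs · [f(-1.2) + f(-0.9) + f(-0.6) + ...].
Sum ≈ 0.299.

0.299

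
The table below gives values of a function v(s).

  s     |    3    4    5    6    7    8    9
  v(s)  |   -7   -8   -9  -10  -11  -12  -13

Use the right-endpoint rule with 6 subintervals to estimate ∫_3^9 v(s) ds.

Δs = 1.
Sum = 1·[(-8) + (-9) + (-10) + (-11) + (-12) + (-13)] = -63.

-63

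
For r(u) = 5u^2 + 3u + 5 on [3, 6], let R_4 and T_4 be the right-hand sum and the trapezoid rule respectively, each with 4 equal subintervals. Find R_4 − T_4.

R_4 = 425.90625.
T_4 = 371.90625.
R_4 − T_4 = 54.

54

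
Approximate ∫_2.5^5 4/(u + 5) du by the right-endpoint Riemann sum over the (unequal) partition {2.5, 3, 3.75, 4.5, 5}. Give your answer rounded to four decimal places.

Subinterval widths: 0.5, 0.75, 0.75, 0.5.
Right endpoints: 3, 3.75, 4.5, 5.
f(3) = 0.5, f(3.75) = 16/35, f(4.5) = 8/19, f(5) = 0.4.
Sum = Σ Δu_i · f(u_i).
Sum ≈ 1.1086.

1.1086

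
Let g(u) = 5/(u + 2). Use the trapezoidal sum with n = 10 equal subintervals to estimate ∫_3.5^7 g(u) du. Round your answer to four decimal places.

Δu = (7 − 3.5)/10 = 0.35.
g(3.5) = 10/11, g(3.85) = 100/117, g(4.2) = 25/31, g(4.55) = 100/131, g(4.9) = 50/69, g(5.25) = 20/29, g(5.6) = 25/38, g(5.95) = 100/159, g(6.3) = 50/83, g(6.65) = 100/173, g(7) = 5/9.
T_10 = (Δu/2)·[g(u_0) + 2g(u_1) + ... + 2g(u_{9}) + g(u_10)].
Sum ≈ 2.4634.

2.4634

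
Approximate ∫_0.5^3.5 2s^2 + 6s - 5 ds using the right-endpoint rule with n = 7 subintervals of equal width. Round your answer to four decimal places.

58.6837

Δs = (3.5 − 0.5)/7 = 3/7.
Right endpoints: 13/14, 19/14, 25/14, 31/14, 37/14, 43/14, 3.5.
f(13/14) = 225/98, f(19/14) = 669/98, f(25/14) = 1185/98, f(31/14) = 1773/98, f(37/14) = 2433/98, f(43/14) = 3165/98, f(3.5) = 40.5.
Sum = Δs · [f(13/14) + f(19/14) + f(25/14) + ...].
Sum ≈ 58.6837.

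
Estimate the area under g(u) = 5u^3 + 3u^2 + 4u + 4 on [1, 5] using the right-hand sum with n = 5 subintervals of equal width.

Δu = (5 − 1)/5 = 0.8.
Right endpoints: 1.8, 2.6, 3.4, 4.2, 5.
g(1.8) = 50.08, g(2.6) = 122.56, g(3.4) = 248.8, g(4.2) = 444.16, g(5) = 724.
Sum = Δu · [g(1.8) + g(2.6) + g(3.4) + g(4.2) + g(5)].
Sum = 1271.68.

1271.68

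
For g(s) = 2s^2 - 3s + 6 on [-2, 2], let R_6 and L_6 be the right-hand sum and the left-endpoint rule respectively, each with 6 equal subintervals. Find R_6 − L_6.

-8

R_6 ≈ 31.25926.
L_6 ≈ 39.25926.
R_6 − L_6 = -8.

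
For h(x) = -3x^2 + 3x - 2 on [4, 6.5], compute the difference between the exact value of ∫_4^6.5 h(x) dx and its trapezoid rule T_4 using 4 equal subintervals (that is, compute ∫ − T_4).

0.48828125

Exact integral: ∫_4^6.5 h(x) dx = -176.25.
T_4 = -176.73828125.
Error = -176.25 − (-176.73828125) = 0.48828125.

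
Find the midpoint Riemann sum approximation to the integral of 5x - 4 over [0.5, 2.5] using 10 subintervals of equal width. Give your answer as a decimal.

7

Δx = (2.5 − 0.5)/10 = 0.2.
Midpoints: 0.6, 0.8, 1, 1.2, 1.4, 1.6, 1.8, 2, 2.2, 2.4.
f(0.6) = -1, f(0.8) = 0, f(1) = 1, f(1.2) = 2, f(1.4) = 3, f(1.6) = 4, f(1.8) = 5, f(2) = 6, f(2.2) = 7, f(2.4) = 8.
Sum = Δx · [f(0.6) + f(0.8) + f(1) + ...].
Sum = 7.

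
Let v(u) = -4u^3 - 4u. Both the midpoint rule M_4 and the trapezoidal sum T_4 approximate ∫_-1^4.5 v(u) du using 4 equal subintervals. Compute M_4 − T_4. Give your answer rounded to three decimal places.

M_4 ≈ -429.36523.
T_4 = -483.95703125.
M_4 − T_4 ≈ 54.592.

54.592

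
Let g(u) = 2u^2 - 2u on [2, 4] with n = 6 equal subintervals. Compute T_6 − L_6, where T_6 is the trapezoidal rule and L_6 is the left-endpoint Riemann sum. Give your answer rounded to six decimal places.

3.333333

T_6 ≈ 25.40740741.
L_6 ≈ 22.07407407.
T_6 − L_6 ≈ 3.333333.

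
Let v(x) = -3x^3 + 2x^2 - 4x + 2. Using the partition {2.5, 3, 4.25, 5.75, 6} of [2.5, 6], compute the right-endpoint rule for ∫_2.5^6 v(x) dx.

Subinterval widths: 0.5, 1.25, 1.5, 0.25.
Right endpoints: 3, 4.25, 5.75, 6.
v(3) = -73, v(4.25) = -209.171875, v(5.75) = -525.203125, v(6) = -598.
Sum = Σ Δx_i · v(x_i).
Sum = -1235.26953125.

-1235.26953125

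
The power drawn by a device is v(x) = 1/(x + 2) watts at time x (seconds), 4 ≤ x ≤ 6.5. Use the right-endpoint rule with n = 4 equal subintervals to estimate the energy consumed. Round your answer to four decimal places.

Δx = (6.5 − 4)/4 = 0.625.
Right endpoints: 4.625, 5.25, 5.875, 6.5.
v(4.625) = 8/53, v(5.25) = 4/29, v(5.875) = 8/63, v(6.5) = 2/17.
Sum = Δx · [v(4.625) + v(5.25) + v(5.875) + v(6.5)].
Sum ≈ 0.3334.

0.3334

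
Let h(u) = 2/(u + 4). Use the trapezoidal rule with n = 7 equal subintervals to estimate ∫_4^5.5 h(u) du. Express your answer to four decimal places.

Δu = (5.5 − 4)/7 = 3/14.
h(4) = 0.25, h(59/14) = 28/115, h(31/7) = 14/59, h(65/14) = 28/121, h(34/7) = 7/31, h(71/14) = 28/127, h(37/7) = 14/65, h(5.5) = 4/19.
T_7 = (Δu/2)·[h(u_0) + 2h(u_1) + ... + 2h(u_{6}) + h(u_7)].
Sum ≈ 0.3437.

0.3437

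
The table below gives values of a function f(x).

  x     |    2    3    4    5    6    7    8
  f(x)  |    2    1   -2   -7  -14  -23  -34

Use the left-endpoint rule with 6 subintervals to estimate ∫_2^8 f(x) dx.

-43

Δx = 1.
Sum = 1·[2 + 1 + (-2) + (-7) + (-14) + (-23)] = -43.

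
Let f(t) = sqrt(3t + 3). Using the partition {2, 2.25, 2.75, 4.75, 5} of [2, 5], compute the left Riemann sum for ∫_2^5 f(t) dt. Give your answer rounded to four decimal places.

Subinterval widths: 0.25, 0.5, 2, 0.25.
Left endpoints: 2, 2.25, 2.75, 4.75.
f(2) ≈ 3.0000, f(2.25) ≈ 3.1225, f(2.75) ≈ 3.3541, f(4.75) ≈ 4.1533.
Sum = Σ Δt_i · f(t_i).
Sum ≈ 10.0578.

10.0578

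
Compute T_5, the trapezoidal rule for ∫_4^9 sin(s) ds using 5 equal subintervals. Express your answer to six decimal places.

Δs = (9 − 4)/5 = 1.
f(4) ≈ -0.756802, f(5) ≈ -0.958924, f(6) ≈ -0.279415, f(7) ≈ 0.656987, f(8) ≈ 0.989358, f(9) ≈ 0.412118.
T_5 = (Δs/2)·[f(s_0) + 2f(s_1) + ... + 2f(s_{4}) + f(s_5)].
Sum ≈ 0.235663.

0.235663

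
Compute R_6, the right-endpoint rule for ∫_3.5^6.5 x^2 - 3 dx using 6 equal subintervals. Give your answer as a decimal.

Δx = (6.5 − 3.5)/6 = 0.5.
Right endpoints: 4, 4.5, 5, 5.5, 6, 6.5.
f(4) = 13, f(4.5) = 17.25, f(5) = 22, f(5.5) = 27.25, f(6) = 33, f(6.5) = 39.25.
Sum = Δx · [f(4) + f(4.5) + f(5) + ...].
Sum = 75.875.

75.875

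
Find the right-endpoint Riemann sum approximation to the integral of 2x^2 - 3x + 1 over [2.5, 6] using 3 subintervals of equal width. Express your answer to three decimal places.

Δx = (6 − 2.5)/3 = 7/6.
Right endpoints: 11/3, 29/6, 6.
f(11/3) = 152/9, f(29/6) = 299/9, f(6) = 55.
Sum = Δx · [f(11/3) + f(29/6) + f(6)].
Sum ≈ 122.630.

122.630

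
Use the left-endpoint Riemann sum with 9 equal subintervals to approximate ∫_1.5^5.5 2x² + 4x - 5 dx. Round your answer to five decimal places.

Δx = (5.5 − 1.5)/9 = 4/9.
Left endpoints: 1.5, 35/18, 43/18, 17/6, 59/18, 67/18, 25/6, 83/18, 91/18.
f(1.5) = 5.5, f(35/18) = 1675/162, f(43/18) = 2587/162, f(17/6) = 403/18, f(59/18) = 4795/162, f(67/18) = 6091/162, f(25/6) = 835/18, f(83/18) = 9067/162, f(91/18) = 10747/162.
Sum = Δx · [f(1.5) + f(35/18) + f(43/18) + ...].
Sum ≈ 128.93004.

128.93004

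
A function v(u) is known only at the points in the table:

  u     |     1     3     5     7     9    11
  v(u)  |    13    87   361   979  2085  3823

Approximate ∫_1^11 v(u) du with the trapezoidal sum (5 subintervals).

10860

Δu = 2.
T_5 = (2/2)·[13 + 2·87 + 2·361 + 2·979 + 2·2085 + 3823] = 10860.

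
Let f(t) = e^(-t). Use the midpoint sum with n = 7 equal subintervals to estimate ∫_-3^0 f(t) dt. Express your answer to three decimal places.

Δt = (0 − (-3))/7 = 3/7.
Midpoints: -39/14, -33/14, -27/14, -1.5, -15/14, -9/14, -3/14.
f(-39/14) ≈ 16.211, f(-33/14) ≈ 10.561, f(-27/14) ≈ 6.880, f(-1.5) ≈ 4.482, f(-15/14) ≈ 2.920, f(-9/14) ≈ 1.902, f(-3/14) ≈ 1.239.
Sum = Δt · [f(-39/14) + f(-33/14) + f(-27/14) + ...].
Sum ≈ 18.940.

18.940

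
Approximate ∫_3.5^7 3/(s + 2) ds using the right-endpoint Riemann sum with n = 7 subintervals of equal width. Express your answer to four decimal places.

1.4257

Δs = (7 − 3.5)/7 = 0.5.
Right endpoints: 4, 4.5, 5, 5.5, 6, 6.5, 7.
f(4) = 0.5, f(4.5) = 6/13, f(5) = 3/7, f(5.5) = 0.4, f(6) = 0.375, f(6.5) = 6/17, f(7) = 1/3.
Sum = Δs · [f(4) + f(4.5) + f(5) + ...].
Sum ≈ 1.4257.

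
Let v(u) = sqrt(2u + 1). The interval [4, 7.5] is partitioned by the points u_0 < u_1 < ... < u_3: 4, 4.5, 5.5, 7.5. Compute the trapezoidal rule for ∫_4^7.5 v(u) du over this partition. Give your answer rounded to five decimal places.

Subinterval widths: 0.5, 1, 2.
v(4) ≈ 3.00000, v(4.5) ≈ 3.16228, v(5.5) ≈ 3.46410, v(7.5) ≈ 4.00000.
On each subinterval the trapezoid contributes (Δu_i/2)·[v(u_{i-1}) + v(u_i)].
Sum ≈ 12.31786.

12.31786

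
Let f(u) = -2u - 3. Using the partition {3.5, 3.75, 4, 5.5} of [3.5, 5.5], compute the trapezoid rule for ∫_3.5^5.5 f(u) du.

Subinterval widths: 0.25, 0.25, 1.5.
f(3.5) = -10, f(3.75) = -10.5, f(4) = -11, f(5.5) = -14.
On each subinterval the trapezoid contributes (Δu_i/2)·[f(u_{i-1}) + f(u_i)].
Sum = -24.

-24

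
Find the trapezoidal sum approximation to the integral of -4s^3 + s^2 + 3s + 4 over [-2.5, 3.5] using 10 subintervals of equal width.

Δs = (3.5 − (-2.5))/10 = 0.6.
f(-2.5) = 65.25, f(-1.9) = 29.346, f(-1.3) = 10.578, f(-0.7) = 3.762, f(-0.1) = 3.714, f(0.5) = 5.25, f(1.1) = 3.186, f(1.7) = -7.662, f(2.3) = -32.478, f(2.9) = -76.446, f(3.5) = -144.75.
T_10 = (Δs/2)·[f(s_0) + 2f(s_1) + ... + 2f(s_{9}) + f(s_10)].
Sum = -60.3.

-60.3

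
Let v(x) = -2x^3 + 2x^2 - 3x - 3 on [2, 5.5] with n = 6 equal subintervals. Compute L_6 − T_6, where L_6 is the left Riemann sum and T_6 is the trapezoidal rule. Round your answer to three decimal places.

80.135

L_6 ≈ -317.75666.
T_6 ≈ -397.89207.
L_6 − T_6 ≈ 80.135.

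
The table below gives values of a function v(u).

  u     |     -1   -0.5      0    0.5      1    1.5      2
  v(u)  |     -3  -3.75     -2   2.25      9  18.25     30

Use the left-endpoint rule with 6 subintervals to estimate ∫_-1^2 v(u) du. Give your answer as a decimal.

10.375

Δu = 0.5.
Sum = 0.5·[(-3) + (-3.75) + (-2) + 2.25 + 9 + 18.25] = 10.375.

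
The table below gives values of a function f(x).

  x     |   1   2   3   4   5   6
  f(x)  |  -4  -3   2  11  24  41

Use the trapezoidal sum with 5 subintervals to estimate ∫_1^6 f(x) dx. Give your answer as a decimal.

Δx = 1.
T_5 = (1/2)·[(-4) + 2·(-3) + 2·2 + 2·11 + 2·24 + 41] = 52.5.

52.5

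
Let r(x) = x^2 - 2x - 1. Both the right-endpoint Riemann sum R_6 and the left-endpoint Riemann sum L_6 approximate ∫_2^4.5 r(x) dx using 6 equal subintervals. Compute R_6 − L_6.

4.6875

R_6 ≈ 11.37442.
L_6 ≈ 6.68692.
R_6 − L_6 = 4.6875.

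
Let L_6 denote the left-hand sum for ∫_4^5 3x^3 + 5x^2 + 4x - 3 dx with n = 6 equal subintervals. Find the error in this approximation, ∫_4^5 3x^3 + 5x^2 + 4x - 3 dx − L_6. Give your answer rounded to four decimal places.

Exact integral: ∫_4^5 f(x) dx ≈ 393.416667.
L_6 ≈ 374.293981.
Error ≈ 393.416667 − 374.293981 ≈ 19.1227.

19.1227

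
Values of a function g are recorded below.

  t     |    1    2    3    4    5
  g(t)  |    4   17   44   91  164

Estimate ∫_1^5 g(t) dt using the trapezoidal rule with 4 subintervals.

236

Δt = 1.
T_4 = (1/2)·[4 + 2·17 + 2·44 + 2·91 + 164] = 236.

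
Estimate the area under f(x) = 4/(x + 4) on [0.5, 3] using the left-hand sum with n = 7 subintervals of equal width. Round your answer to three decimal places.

Δx = (3 − 0.5)/7 = 5/14.
Left endpoints: 0.5, 6/7, 17/14, 11/7, 27/14, 16/7, 37/14.
f(0.5) = 8/9, f(6/7) = 14/17, f(17/14) = 56/73, f(11/7) = 28/39, f(27/14) = 56/83, f(16/7) = 7/11, f(37/14) = 56/93.
Sum = Δx · [f(0.5) + f(6/7) + f(17/14) + ...].
Sum ≈ 1.825.

1.825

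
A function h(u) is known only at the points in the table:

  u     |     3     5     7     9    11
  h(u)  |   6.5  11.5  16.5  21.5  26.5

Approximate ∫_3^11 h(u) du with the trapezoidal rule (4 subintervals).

132

Δu = 2.
T_4 = (2/2)·[6.5 + 2·11.5 + 2·16.5 + 2·21.5 + 26.5] = 132.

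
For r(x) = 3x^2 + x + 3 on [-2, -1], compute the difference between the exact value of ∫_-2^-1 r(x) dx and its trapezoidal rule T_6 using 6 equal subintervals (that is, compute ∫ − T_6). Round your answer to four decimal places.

-0.0139

Exact integral: ∫_-2^-1 r(x) dx = 8.5.
T_6 ≈ 8.513889.
Error ≈ 8.5 − 8.513889 ≈ -0.0139.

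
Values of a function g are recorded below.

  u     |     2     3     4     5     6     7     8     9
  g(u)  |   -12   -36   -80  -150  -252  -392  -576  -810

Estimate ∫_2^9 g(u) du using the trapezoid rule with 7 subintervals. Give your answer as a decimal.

-1897

Δu = 1.
T_7 = (1/2)·[(-12) + 2·(-36) + 2·(-80) + 2·(-150) + 2·(-252) + 2·(-392) + 2·(-576) + (-810)] = -1897.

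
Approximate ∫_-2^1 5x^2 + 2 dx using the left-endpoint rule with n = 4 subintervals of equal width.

Δx = (1 − (-2))/4 = 0.75.
Left endpoints: -2, -1.25, -0.5, 0.25.
f(-2) = 22, f(-1.25) = 9.8125, f(-0.5) = 3.25, f(0.25) = 2.3125.
Sum = Δx · [f(-2) + f(-1.25) + f(-0.5) + f(0.25)].
Sum = 28.03125.

28.03125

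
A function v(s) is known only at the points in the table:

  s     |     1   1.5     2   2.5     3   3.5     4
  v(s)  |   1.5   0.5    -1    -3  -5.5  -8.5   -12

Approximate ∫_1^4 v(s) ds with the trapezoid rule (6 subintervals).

-11.375

Δs = 0.5.
T_6 = (0.5/2)·[1.5 + 2·0.5 + 2·(-1) + 2·(-3) + 2·(-5.5) + 2·(-8.5) + (-12)] = -11.375.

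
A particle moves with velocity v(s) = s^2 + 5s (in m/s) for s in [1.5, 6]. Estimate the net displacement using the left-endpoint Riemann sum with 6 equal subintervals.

134.578125

Δs = (6 − 1.5)/6 = 0.75.
Left endpoints: 1.5, 2.25, 3, 3.75, 4.5, 5.25.
v(1.5) = 9.75, v(2.25) = 16.3125, v(3) = 24, v(3.75) = 32.8125, v(4.5) = 42.75, v(5.25) = 53.8125.
Sum = Δs · [v(1.5) + v(2.25) + v(3) + ...].
Sum = 134.578125.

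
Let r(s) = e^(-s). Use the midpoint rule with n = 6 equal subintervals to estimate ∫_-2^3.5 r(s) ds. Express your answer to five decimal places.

7.10739

Δs = (3.5 − (-2))/6 = 11/12.
Midpoints: -37/24, -0.625, 7/24, 29/24, 2.125, 73/24.
r(-37/24) ≈ 4.67237, r(-0.625) ≈ 1.86825, r(7/24) ≈ 0.74702, r(29/24) ≈ 0.29869, r(2.125) ≈ 0.11943, r(73/24) ≈ 0.04776.
Sum = Δs · [r(-37/24) + r(-0.625) + r(7/24) + ...].
Sum ≈ 7.10739.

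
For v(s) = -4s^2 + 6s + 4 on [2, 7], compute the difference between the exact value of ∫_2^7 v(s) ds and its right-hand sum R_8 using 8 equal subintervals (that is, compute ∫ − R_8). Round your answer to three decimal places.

Exact integral: ∫_2^7 v(s) ds ≈ -291.66667.
R_8 = -339.84375.
Error ≈ -291.66667 − (-339.84375) ≈ 48.177.

48.177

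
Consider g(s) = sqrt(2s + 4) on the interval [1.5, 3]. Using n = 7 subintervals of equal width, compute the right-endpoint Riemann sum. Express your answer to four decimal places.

Δs = (3 − 1.5)/7 = 3/14.
Right endpoints: 12/7, 27/14, 15/7, 33/14, 18/7, 39/14, 3.
g(12/7) ≈ 2.7255, g(27/14) ≈ 2.8031, g(15/7) ≈ 2.8785, g(33/14) ≈ 2.9520, g(18/7) ≈ 3.0237, g(39/14) ≈ 3.0938, g(3) ≈ 3.1623.
Sum = Δs · [g(12/7) + g(27/14) + g(15/7) + ...].
Sum ≈ 4.4226.

4.4226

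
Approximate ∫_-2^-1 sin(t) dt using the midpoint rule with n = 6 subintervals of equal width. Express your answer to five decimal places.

Δt = (-1 − (-2))/6 = 1/6.
Midpoints: -23/12, -1.75, -19/12, -17/12, -1.25, -13/12.
f(-23/12) ≈ -0.94078, f(-1.75) ≈ -0.98399, f(-19/12) ≈ -0.99992, f(-17/12) ≈ -0.98815, f(-1.25) ≈ -0.94898, f(-13/12) ≈ -0.88352.
Sum = Δt · [f(-23/12) + f(-1.75) + f(-19/12) + ...].
Sum ≈ -0.95756.

-0.95756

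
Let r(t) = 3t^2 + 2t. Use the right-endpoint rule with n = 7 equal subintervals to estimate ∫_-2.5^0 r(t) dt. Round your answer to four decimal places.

7.0791

Δt = (0 − (-2.5))/7 = 5/14.
Right endpoints: -15/7, -25/14, -10/7, -15/14, -5/7, -5/14, 0.
r(-15/7) = 465/49, r(-25/14) = 1175/196, r(-10/7) = 160/49, r(-15/14) = 255/196, r(-5/7) = 5/49, r(-5/14) = -65/196, r(0) = 0.
Sum = Δt · [r(-15/7) + r(-25/14) + r(-10/7) + ...].
Sum ≈ 7.0791.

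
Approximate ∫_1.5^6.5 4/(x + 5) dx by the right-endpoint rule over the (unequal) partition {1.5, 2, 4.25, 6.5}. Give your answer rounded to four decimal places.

Subinterval widths: 0.5, 2.25, 2.25.
Right endpoints: 2, 4.25, 6.5.
f(2) = 4/7, f(4.25) = 16/37, f(6.5) = 8/23.
Sum = Σ Δx_i · f(x_i).
Sum ≈ 2.0413.

2.0413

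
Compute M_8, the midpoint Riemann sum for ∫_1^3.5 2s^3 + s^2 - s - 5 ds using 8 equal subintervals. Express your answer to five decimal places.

Δs = (3.5 − 1)/8 = 0.3125.
Midpoints: 1.15625, 1.46875, 1.78125, 2.09375, 2.40625, 2.71875, 3.03125, 3.34375.
f(1.15625) = -28307/16384, f(1.46875) = 33183/16384, f(1.78125) = 126073/16384, f(2.09375) = 256363/16384, f(2.40625) = 430053/16384, f(2.71875) = 653143/16384, f(3.03125) = 931633/16384, f(3.34375) = 1271523/16384.
Sum = Δs · [f(1.15625) + f(1.46875) + f(1.78125) + ...].
Sum ≈ 70.06958.

70.06958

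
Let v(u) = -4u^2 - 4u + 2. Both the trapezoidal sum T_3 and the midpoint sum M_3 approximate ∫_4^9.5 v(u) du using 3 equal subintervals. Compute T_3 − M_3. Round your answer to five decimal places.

-18.48611

T_3 ≈ -1207.6574074.
M_3 ≈ -1189.1712963.
T_3 − M_3 ≈ -18.48611.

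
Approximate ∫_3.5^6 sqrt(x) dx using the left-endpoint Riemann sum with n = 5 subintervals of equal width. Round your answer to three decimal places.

5.287

Δx = (6 − 3.5)/5 = 0.5.
Left endpoints: 3.5, 4, 4.5, 5, 5.5.
f(3.5) ≈ 1.871, f(4) ≈ 2.000, f(4.5) ≈ 2.121, f(5) ≈ 2.236, f(5.5) ≈ 2.345.
Sum = Δx · [f(3.5) + f(4) + f(4.5) + f(5) + f(5.5)].
Sum ≈ 5.287.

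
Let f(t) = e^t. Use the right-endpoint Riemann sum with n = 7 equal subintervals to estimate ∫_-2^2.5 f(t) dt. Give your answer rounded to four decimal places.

Δt = (2.5 − (-2))/7 = 9/14.
Right endpoints: -19/14, -5/7, -1/14, 4/7, 17/14, 13/7, 2.5.
f(-19/14) ≈ 0.2574, f(-5/7) ≈ 0.4895, f(-1/14) ≈ 0.9311, f(4/7) ≈ 1.7708, f(17/14) ≈ 3.3679, f(13/7) ≈ 6.4054, f(2.5) ≈ 12.1825.
Sum = Δt · [f(-19/14) + f(-5/7) + f(-1/14) + ...].
Sum ≈ 16.3315.

16.3315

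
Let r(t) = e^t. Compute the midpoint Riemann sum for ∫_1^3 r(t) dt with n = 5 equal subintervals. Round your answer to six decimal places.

17.252011

Δt = (3 − 1)/5 = 0.4.
Midpoints: 1.2, 1.6, 2, 2.4, 2.8.
r(1.2) ≈ 3.320117, r(1.6) ≈ 4.953032, r(2) ≈ 7.389056, r(2.4) ≈ 11.023176, r(2.8) ≈ 16.444647.
Sum = Δt · [r(1.2) + r(1.6) + r(2) + r(2.4) + r(2.8)].
Sum ≈ 17.252011.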